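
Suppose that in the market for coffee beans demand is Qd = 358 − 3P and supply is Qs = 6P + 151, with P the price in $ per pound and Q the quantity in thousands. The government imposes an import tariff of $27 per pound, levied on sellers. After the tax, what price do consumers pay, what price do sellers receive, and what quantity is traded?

Without the tax, 358 − 3P = 6P + 151 gives 9P = 207, so P* = $23 and Q* = 289.
With the tax collected from sellers, supply shifts: Qs = 6(P − 27) + 151.
Solving gives Q = 235 with consumers paying $41 and sellers receiving $14 (the $27 wedge).
The less price-elastic side of the market bears the larger share of a per-unit tax.

Consumers pay $41; sellers receive $14; quantity = 235.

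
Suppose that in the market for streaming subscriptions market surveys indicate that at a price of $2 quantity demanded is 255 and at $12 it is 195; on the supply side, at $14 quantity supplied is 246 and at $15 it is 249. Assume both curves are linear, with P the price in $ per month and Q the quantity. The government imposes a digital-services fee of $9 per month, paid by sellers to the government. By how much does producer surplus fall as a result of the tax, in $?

Demand slope: (195 − 255)/(12 − 2) = -6, so Qd = 267 − 6P.
Supply slope: (249 − 246)/(15 − 14) = 3, so Qs = 3P + 204.
Before the tax: set 267 − 6P = 3P + 204 → P* = $7, Q* = 225.
With the tax collected from sellers, supply shifts: Qs = 3(P − 9) + 204.
New equilibrium: consumers pay $10, sellers receive $1, Q = 207. (Wedge: Pb − Ps = 9.)
ΔPS is the trapezoid between Q = 207 and Q = 225 of height $6: ½ · (225 + 207) · 6 = $1296.

Producer surplus falls by $1296.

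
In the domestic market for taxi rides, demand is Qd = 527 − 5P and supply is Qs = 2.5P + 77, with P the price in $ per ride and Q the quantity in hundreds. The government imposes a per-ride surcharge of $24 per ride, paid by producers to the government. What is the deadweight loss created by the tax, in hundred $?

Deadweight loss = $480 hundred.

Before the tax: set 527 − 5P = 2.5P + 77 → P* = $60, Q* = 227.
With the tax collected from producers, supply shifts: Qs = 2.5(P − 24) + 77.
Solving gives Q = 187 with buyers paying $68 and producers receiving $44 (the $24 wedge).
Quantity falls by |ΔQ| = |227 − 187| = 40.
DWL = ½ · t · |ΔQ| = ½ · 24 · 40 = $480.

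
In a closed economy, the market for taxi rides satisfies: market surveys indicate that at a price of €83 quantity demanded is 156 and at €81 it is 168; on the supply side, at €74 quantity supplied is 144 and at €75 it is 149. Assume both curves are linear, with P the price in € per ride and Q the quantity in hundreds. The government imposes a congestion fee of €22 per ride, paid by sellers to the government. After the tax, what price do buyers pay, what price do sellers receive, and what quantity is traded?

Demand slope: (168 − 156)/(81 − 83) = -6, so Qd = 654 − 6P.
Supply slope: (149 − 144)/(75 − 74) = 5, so Qs = 5P − 226.
Without the tax, 654 − 6P = 5P − 226 gives 11P = 880, so P* = €80 and Q* = 174.
With the tax collected from sellers, supply shifts: Qs = 5(P − 22) − 226.
Solving gives Q = 114 with buyers paying €90 and sellers receiving €68 (the €22 wedge).

Buyers pay €90; sellers receive €68; quantity = 114.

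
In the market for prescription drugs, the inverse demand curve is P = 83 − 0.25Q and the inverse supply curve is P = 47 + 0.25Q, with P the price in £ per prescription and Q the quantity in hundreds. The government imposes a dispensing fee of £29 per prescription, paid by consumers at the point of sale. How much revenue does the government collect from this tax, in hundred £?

Tax revenue = £406 hundred.

Inverting to Q(P) form: Qd = 332 − 4P; Qs = 4P − 188.
Before the tax: set 332 − 4P = 4P − 188 → P* = £65, Q* = 72.
With the tax collected from consumers, demand (in seller-price terms) shifts: Qd = 332 − 4(P + 29).
New equilibrium: consumers pay £79.5, sellers receive £50.5, Q = 14. (Wedge: Pb − Ps = 29.)
Revenue = t · Q = 29 · 14 = £406.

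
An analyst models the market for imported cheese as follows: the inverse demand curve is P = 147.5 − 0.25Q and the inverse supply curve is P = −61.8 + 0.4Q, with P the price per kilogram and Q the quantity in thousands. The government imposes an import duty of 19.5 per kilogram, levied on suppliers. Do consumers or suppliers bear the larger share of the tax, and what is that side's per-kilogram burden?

Suppliers bear the larger share: 12 per kilogram.

Inverting to Q(P) form: Qd = 590 − 4P; Qs = 2.5P + 154.5.
Before the tax: set 590 − 4P = 2.5P + 154.5 → P* = 67, Q* = 322.
With the tax collected from suppliers, supply shifts: Qs = 2.5(P − 19.5) + 154.5.
Solving gives Q = 292 with consumers paying 74.5 and suppliers receiving 55 (the 19.5 wedge).
Per-kilogram burden: consumers 7.5, suppliers 12.
Suppliers take the larger share because supply is less price-elastic here (demand slope 4 vs supply slope 2.5).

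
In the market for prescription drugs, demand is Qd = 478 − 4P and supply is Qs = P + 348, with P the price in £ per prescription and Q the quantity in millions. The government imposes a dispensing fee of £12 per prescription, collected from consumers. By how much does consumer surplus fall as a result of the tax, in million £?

Consumer surplus falls by £886.08 million.

Before the tax: set 478 − 4P = P + 348 → P* = £26, Q* = 374.
With the tax collected from consumers, demand (in seller-price terms) shifts: Qd = 478 − 4(P + 12).
New equilibrium: consumers pay £28.4, suppliers receive £16.4, Q = 364.4. (Wedge: Pb − Ps = 12.)
ΔCS is the trapezoid between Q = 364.4 and Q = 374 of height £2.4: ½ · (374 + 364.4) · 2.4 = £886.08.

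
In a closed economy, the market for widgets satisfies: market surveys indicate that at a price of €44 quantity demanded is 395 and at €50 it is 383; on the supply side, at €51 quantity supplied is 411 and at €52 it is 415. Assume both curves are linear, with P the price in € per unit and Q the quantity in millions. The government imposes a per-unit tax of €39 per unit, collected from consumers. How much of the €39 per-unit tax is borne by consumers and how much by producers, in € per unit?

Consumers bear €26 per unit; producers bear €13 per unit.

Demand slope: (383 − 395)/(50 − 44) = -2, so Qd = 483 − 2P.
Supply slope: (415 − 411)/(52 − 51) = 4, so Qs = 4P + 207.
Without the tax, 483 − 2P = 4P + 207 gives 6P = 276, so P* = €46 and Q* = 391.
With the tax collected from consumers, demand (in seller-price terms) shifts: Qd = 483 − 2(P + 39).
Solving gives Q = 339 with consumers paying €72 and producers receiving €33 (the €39 wedge).
Burden on consumers: €26; on producers: €13. (They sum to €39.)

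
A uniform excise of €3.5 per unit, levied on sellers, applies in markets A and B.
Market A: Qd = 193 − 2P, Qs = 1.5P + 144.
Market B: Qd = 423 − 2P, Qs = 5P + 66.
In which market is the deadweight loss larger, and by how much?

Market A: pre-tax P* = €14, Q* = 165; post-tax Q = 162; deadweight loss = €5.25.
Market B: pre-tax P* = €51, Q* = 321; post-tax Q = 316; deadweight loss = €8.75.
Difference: €5.25 vs €8.75 → market B is larger by €3.5.

Market B, by €3.5.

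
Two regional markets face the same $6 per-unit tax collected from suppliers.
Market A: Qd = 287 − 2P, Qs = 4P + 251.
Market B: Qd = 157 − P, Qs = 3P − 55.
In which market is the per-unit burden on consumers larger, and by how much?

Market A: pre-tax P* = $6, Q* = 275; post-tax Q = 267; per-unit burden on consumers = $4.
Market B: pre-tax P* = $53, Q* = 104; post-tax Q = 99.5; per-unit burden on consumers = $4.5.
Difference: $4 vs $4.5 → market B is larger by $0.5.

Market B, by $0.5.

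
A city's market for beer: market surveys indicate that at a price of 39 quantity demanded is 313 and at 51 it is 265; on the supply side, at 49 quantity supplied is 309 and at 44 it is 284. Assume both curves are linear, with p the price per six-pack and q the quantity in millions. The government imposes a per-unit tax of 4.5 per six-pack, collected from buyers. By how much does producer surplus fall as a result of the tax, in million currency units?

Demand slope: (265 − 313)/(51 − 39) = -4, so qd = 469 − 4p.
Supply slope: (284 − 309)/(44 − 49) = 5, so qs = 5p + 64.
Without the tax, 469 − 4p = 5p + 64 gives 9p = 405, so p* = 45 and q* = 289.
With the tax collected from buyers, demand (in seller-price terms) shifts: qd = 469 − 4(p + 4.5).
Solving gives q = 279 with buyers paying 47.5 and suppliers receiving 43 (the 4.5 wedge).
ΔPS is the trapezoid between Q = 279 and Q = 289 of height 2: ½ · (289 + 279) · 2 = 568.

Producer surplus falls by 568 million.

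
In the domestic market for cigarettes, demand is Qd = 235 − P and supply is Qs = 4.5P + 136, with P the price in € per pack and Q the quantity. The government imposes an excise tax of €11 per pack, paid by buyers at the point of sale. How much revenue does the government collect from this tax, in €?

Tax revenue = €2288.

Without the tax, 235 − P = 4.5P + 136 gives 5.5P = 99, so P* = €18 and Q* = 217.
With the tax collected from buyers, demand (in seller-price terms) shifts: Qd = 235 − (P + 11).
New equilibrium: buyers pay €27, sellers receive €16, Q = 208. (Wedge: Pb − Ps = 11.)
Revenue = t · Q = 11 · 208 = €2288.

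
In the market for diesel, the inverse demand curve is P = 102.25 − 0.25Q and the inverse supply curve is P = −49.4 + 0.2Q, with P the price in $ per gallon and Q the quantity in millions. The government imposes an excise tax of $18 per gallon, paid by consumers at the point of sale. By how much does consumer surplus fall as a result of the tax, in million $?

Inverting to Q(P) form: Qd = 409 − 4P; Qs = 5P + 247.
Without the tax, 409 − 4P = 5P + 247 gives 9P = 162, so P* = $18 and Q* = 337.
With the tax collected from consumers, demand (in seller-price terms) shifts: Qd = 409 − 4(P + 18).
Solving gives Q = 297 with consumers paying $28 and sellers receiving $10 (the $18 wedge).
ΔCS is the trapezoid between Q = 297 and Q = 337 of height $10: ½ · (337 + 297) · 10 = $3170.

Consumer surplus falls by $3170 million.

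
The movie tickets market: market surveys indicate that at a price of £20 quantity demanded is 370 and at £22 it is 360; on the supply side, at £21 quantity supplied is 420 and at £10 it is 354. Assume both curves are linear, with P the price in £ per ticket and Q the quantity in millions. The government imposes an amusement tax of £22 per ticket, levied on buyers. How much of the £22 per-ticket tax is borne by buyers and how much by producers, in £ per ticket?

Demand slope: (360 − 370)/(22 − 20) = -5, so Qd = 470 − 5P.
Supply slope: (354 − 420)/(10 − 21) = 6, so Qs = 6P + 294.
Before the tax: set 470 − 5P = 6P + 294 → P* = £16, Q* = 390.
With the tax collected from buyers, demand (in seller-price terms) shifts: Qd = 470 − 5(P + 22).
New equilibrium: buyers pay £28, producers receive £6, Q = 330. (Wedge: Pb − Ps = 22.)
Burden on buyers: £12; on producers: £10. (They sum to £22.)

Buyers bear £12 per ticket; producers bear £10 per ticket.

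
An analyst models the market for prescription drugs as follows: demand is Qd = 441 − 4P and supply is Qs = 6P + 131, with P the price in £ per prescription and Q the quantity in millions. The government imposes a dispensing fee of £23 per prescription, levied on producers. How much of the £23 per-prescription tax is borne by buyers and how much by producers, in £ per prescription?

Before the tax: set 441 − 4P = 6P + 131 → P* = £31, Q* = 317.
With the tax collected from producers, supply shifts: Qs = 6(P − 23) + 131.
New equilibrium: buyers pay £44.8, producers receive £21.8, Q = 261.8. (Wedge: Pb − Ps = 23.)
Burden on buyers: £13.8; on producers: £9.2. (They sum to £23.)

Buyers bear £13.8 per prescription; producers bear £9.2 per prescription.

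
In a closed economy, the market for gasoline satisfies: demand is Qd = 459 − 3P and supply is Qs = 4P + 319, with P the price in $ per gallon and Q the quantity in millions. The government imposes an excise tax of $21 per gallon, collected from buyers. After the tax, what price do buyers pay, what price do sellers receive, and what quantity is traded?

Buyers pay $32; sellers receive $11; quantity = 363.

Before the tax: set 459 − 3P = 4P + 319 → P* = $20, Q* = 399.
With the tax collected from buyers, demand (in seller-price terms) shifts: Qd = 459 − 3(P + 21).
Solving gives Q = 363 with buyers paying $32 and sellers receiving $11 (the $21 wedge).
The less price-elastic side of the market bears the larger share of a per-unit tax.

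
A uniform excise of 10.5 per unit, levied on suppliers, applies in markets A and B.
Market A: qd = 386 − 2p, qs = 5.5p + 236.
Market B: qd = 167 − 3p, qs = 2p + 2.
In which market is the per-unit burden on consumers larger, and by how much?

Market A, by 3.5.

Market A: pre-tax p* = 20, q* = 346; post-tax q = 330.6; per-unit burden on consumers = 7.7.
Market B: pre-tax p* = 33, q* = 68; post-tax q = 55.4; per-unit burden on consumers = 4.2.
Difference: 7.7 vs 4.2 → market A is larger by 3.5.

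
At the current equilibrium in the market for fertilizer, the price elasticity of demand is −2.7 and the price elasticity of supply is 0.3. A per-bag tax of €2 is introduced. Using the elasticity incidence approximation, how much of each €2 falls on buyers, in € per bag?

Buyers bear ≈ €0.2 per bag.

Incidence ratio: buyers' share ≈ εs / (εs + |εd|) = 0.3 / (0.3 + 2.7) = 0.1.
So buyers bear ≈ 0.1 × €2 = €0.2; producers bear €1.8.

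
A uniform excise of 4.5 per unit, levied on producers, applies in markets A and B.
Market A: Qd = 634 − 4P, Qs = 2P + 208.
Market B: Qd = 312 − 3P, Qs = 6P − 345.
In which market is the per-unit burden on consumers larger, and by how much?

Market A: pre-tax P* = 71, Q* = 350; post-tax Q = 344; per-unit burden on consumers = 1.5.
Market B: pre-tax P* = 73, Q* = 93; post-tax Q = 84; per-unit burden on consumers = 3.
Difference: 1.5 vs 3 → market B is larger by 1.5.

Market B, by 1.5.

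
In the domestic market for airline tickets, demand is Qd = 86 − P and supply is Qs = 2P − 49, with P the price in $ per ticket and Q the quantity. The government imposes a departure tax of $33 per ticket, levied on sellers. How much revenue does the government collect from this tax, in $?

Without the tax, 86 − P = 2P − 49 gives 3P = 135, so P* = $45 and Q* = 41.
With the tax collected from sellers, supply shifts: Qs = 2(P − 33) − 49.
Solving gives Q = 19 with consumers paying $67 and sellers receiving $34 (the $33 wedge).
Revenue = t · Q = 33 · 19 = $627.

Tax revenue = $627.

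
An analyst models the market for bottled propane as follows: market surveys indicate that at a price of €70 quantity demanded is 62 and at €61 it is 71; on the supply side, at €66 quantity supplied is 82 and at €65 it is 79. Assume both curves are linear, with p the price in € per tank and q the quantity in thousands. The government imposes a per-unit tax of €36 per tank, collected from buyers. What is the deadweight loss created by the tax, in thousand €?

Deadweight loss = €486 thousand.

Demand slope: (71 − 62)/(61 − 70) = -1, so qd = 132 − p.
Supply slope: (79 − 82)/(65 − 66) = 3, so qs = 3p − 116.
Without the tax, 132 − p = 3p − 116 gives 4p = 248, so p* = €62 and q* = 70.
With the tax collected from buyers, demand (in seller-price terms) shifts: qd = 132 − (p + 36).
Solving gives q = 43 with buyers paying €89 and producers receiving €53 (the €36 wedge).
Quantity falls by |ΔQ| = |70 − 43| = 27.
DWL = ½ · t · |ΔQ| = ½ · 36 · 27 = €486.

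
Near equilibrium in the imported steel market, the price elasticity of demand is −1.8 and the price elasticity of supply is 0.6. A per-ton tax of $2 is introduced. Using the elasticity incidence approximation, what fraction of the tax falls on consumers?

Consumers' share ≈ 0.25.

Incidence ratio: consumers' share ≈ εs / (εs + |εd|) = 0.6 / (0.6 + 1.8) = 0.25.
Supply is the less elastic side, so consumers bear the smaller share.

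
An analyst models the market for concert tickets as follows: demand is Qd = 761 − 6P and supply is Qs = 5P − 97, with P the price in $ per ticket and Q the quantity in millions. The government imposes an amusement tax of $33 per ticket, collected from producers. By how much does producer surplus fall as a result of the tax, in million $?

Before the tax: set 761 − 6P = 5P − 97 → P* = $78, Q* = 293.
With the tax collected from producers, supply shifts: Qs = 5(P − 33) − 97.
Solving gives Q = 203 with consumers paying $93 and producers receiving $60 (the $33 wedge).
ΔPS is the trapezoid between Q = 203 and Q = 293 of height $18: ½ · (293 + 203) · 18 = $4464.

Producer surplus falls by $4464 million.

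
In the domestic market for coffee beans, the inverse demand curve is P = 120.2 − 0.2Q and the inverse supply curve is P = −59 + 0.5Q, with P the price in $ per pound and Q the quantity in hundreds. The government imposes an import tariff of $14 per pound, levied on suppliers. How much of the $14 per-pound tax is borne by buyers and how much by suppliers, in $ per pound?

Buyers bear $4 per pound; suppliers bear $10 per pound.

Rewrite in direct form: Qd = 601 − 5P and Qs = 2P + 118.
Before the tax: set 601 − 5P = 2P + 118 → P* = $69, Q* = 256.
With the tax collected from suppliers, supply shifts: Qs = 2(P − 14) + 118.
New equilibrium: buyers pay $73, suppliers receive $59, Q = 236. (Wedge: Pb − Ps = 14.)
Burden on buyers: $4; on suppliers: $10. (They sum to $14.)
The less price-elastic side of the market bears the larger share of a per-unit tax.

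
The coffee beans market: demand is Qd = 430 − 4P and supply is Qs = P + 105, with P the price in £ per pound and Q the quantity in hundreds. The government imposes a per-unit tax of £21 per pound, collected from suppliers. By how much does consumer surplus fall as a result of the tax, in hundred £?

Consumer surplus falls by £678.72 hundred.

Without the tax, 430 − 4P = P + 105 gives 5P = 325, so P* = £65 and Q* = 170.
With the tax collected from suppliers, supply shifts: Qs = (P − 21) + 105.
Solving gives Q = 153.2 with buyers paying £69.2 and suppliers receiving £48.2 (the £21 wedge).
ΔCS is the trapezoid between Q = 153.2 and Q = 170 of height £4.2: ½ · (170 + 153.2) · 4.2 = £678.72.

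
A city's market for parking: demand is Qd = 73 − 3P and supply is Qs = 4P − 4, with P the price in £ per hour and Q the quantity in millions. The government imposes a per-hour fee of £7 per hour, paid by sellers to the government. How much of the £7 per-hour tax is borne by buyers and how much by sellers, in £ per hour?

Without the tax, 73 − 3P = 4P − 4 gives 7P = 77, so P* = £11 and Q* = 40.
With the tax collected from sellers, supply shifts: Qs = 4(P − 7) − 4.
Solving gives Q = 28 with buyers paying £15 and sellers receiving £8 (the £7 wedge).
Burden on buyers: £4; on sellers: £3. (They sum to £7.)

Buyers bear £4 per hour; sellers bear £3 per hour.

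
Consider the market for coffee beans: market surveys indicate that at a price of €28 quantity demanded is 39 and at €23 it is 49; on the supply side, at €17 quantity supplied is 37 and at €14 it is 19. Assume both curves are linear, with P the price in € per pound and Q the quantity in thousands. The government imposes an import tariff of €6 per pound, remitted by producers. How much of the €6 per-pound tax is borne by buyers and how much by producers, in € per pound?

Demand slope: (49 − 39)/(23 − 28) = -2, so Qd = 95 − 2P.
Supply slope: (19 − 37)/(14 − 17) = 6, so Qs = 6P − 65.
Before the tax: set 95 − 2P = 6P − 65 → P* = €20, Q* = 55.
With the tax collected from producers, supply shifts: Qs = 6(P − 6) − 65.
Solving gives Q = 46 with buyers paying €24.5 and producers receiving €18.5 (the €6 wedge).
Burden on buyers: €4.5; on producers: €1.5. (They sum to €6.)

Buyers bear €4.5 per pound; producers bear €1.5 per pound.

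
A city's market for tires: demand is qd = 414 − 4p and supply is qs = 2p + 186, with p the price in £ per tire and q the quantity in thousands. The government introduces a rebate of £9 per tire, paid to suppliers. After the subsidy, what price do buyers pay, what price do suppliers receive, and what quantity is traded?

Before the subsidy: set 414 − 4p = 2p + 186 → p* = £38, q* = 262.
With a per-unit subsidy paid to suppliers, each receives p + 9 per unit sold, so supply becomes qs = 2(p + 9) + 186.
Solving gives q = 274 with buyers paying £35 and suppliers receiving £44 (the £9 wedge).

Buyers pay £35; suppliers receive £44; quantity = 274.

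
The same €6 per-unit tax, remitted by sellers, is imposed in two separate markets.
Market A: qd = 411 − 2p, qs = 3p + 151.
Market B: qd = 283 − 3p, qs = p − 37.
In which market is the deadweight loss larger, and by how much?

Market A, by €8.1.

Market A: pre-tax p* = €52, q* = 307; post-tax q = 299.8; deadweight loss = €21.6.
Market B: pre-tax p* = €80, q* = 43; post-tax q = 38.5; deadweight loss = €13.5.
Difference: €21.6 vs €13.5 → market A is larger by €8.1.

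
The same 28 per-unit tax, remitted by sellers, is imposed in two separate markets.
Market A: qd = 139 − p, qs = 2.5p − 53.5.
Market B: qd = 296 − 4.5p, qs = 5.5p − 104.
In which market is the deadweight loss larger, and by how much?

Market B, by 690.2.

Market A: pre-tax p* = 55, q* = 84; post-tax q = 64; deadweight loss = 280.
Market B: pre-tax p* = 40, q* = 116; post-tax q = 46.7; deadweight loss = 970.2.
Difference: 280 vs 970.2 → market B is larger by 690.2.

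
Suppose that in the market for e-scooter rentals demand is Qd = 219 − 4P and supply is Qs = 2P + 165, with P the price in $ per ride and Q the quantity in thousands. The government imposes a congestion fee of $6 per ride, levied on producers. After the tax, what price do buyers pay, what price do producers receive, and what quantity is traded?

Buyers pay $11; producers receive $5; quantity = 175.

Without the tax, 219 − 4P = 2P + 165 gives 6P = 54, so P* = $9 and Q* = 183.
With the tax collected from producers, supply shifts: Qs = 2(P − 6) + 165.
Solving gives Q = 175 with buyers paying $11 and producers receiving $5 (the $6 wedge).
The less price-elastic side of the market bears the larger share of a per-unit tax.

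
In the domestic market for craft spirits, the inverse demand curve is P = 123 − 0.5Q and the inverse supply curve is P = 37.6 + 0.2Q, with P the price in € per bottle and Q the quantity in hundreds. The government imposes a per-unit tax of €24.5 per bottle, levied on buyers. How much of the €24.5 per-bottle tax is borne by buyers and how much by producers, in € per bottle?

Buyers bear €17.5 per bottle; producers bear €7 per bottle.

Rewrite in direct form: Qd = 246 − 2P and Qs = 5P − 188.
Before the tax: set 246 − 2P = 5P − 188 → P* = €62, Q* = 122.
With the tax collected from buyers, demand (in seller-price terms) shifts: Qd = 246 − 2(P + 24.5).
Solving gives Q = 87 with buyers paying €79.5 and producers receiving €55 (the €24.5 wedge).
Burden on buyers: €17.5; on producers: €7. (They sum to €24.5.)
The less price-elastic side of the market bears the larger share of a per-unit tax.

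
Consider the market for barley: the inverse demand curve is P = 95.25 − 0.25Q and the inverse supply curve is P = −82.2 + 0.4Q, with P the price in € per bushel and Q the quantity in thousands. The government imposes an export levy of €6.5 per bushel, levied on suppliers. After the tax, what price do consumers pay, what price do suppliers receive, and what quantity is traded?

Consumers pay €29.5; suppliers receive €23; quantity = 263.

Inverting to Q(P) form: Qd = 381 − 4P; Qs = 2.5P + 205.5.
Before the tax: set 381 − 4P = 2.5P + 205.5 → P* = €27, Q* = 273.
With the tax collected from suppliers, supply shifts: Qs = 2.5(P − 6.5) + 205.5.
Solving gives Q = 263 with consumers paying €29.5 and suppliers receiving €23 (the €6.5 wedge).
The less price-elastic side of the market bears the larger share of a per-unit tax.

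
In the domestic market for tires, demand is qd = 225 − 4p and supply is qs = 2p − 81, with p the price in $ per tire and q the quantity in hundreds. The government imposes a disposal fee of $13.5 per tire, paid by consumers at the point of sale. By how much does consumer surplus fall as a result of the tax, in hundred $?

Without the tax, 225 − 4p = 2p − 81 gives 6p = 306, so p* = $51 and q* = 21.
With the tax collected from consumers, demand (in seller-price terms) shifts: qd = 225 − 4(p + 13.5).
Solving gives q = 3 with consumers paying $55.5 and suppliers receiving $42 (the $13.5 wedge).
ΔCS is the trapezoid between Q = 3 and Q = 21 of height $4.5: ½ · (21 + 3) · 4.5 = $54.

Consumer surplus falls by $54 hundred.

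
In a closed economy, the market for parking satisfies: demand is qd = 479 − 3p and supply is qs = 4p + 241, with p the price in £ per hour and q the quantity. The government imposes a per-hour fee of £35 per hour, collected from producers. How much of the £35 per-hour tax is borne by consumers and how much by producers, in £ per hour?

Before the tax: set 479 − 3p = 4p + 241 → p* = £34, q* = 377.
With the tax collected from producers, supply shifts: qs = 4(p − 35) + 241.
New equilibrium: consumers pay £54, producers receive £19, q = 317. (Wedge: pb − ps = 35.)
Burden on consumers: £20; on producers: £15. (They sum to £35.)
The less price-elastic side of the market bears the larger share of a per-unit tax.

Consumers bear £20 per hour; producers bear £15 per hour.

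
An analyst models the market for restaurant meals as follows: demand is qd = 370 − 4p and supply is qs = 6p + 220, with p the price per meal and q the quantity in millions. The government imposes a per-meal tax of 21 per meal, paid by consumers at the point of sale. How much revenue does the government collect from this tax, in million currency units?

Tax revenue = 5451.6 million.

Without the tax, 370 − 4p = 6p + 220 gives 10p = 150, so p* = 15 and q* = 310.
With the tax collected from consumers, demand (in seller-price terms) shifts: qd = 370 − 4(p + 21).
Solving gives q = 259.6 with consumers paying 27.6 and sellers receiving 6.6 (the 21 wedge).
Revenue = t · Q = 21 · 259.6 = 5451.6.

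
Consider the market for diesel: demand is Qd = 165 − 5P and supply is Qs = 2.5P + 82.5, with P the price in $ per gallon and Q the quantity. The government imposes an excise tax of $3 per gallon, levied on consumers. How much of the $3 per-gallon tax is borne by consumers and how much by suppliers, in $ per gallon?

Before the tax: set 165 − 5P = 2.5P + 82.5 → P* = $11, Q* = 110.
With the tax collected from consumers, demand (in seller-price terms) shifts: Qd = 165 − 5(P + 3).
Solving gives Q = 105 with consumers paying $12 and suppliers receiving $9 (the $3 wedge).
Burden on consumers: $1; on suppliers: $2. (They sum to $3.)
The less price-elastic side of the market bears the larger share of a per-unit tax.

Consumers bear $1 per gallon; suppliers bear $2 per gallon.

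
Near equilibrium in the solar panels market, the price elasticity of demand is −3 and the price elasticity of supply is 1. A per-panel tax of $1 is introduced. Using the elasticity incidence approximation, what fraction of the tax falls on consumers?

Incidence ratio: consumers' share ≈ εs / (εs + |εd|) = 1 / (1 + 3) = 0.25.
Supply is the less elastic side, so consumers bear the smaller share.

Consumers' share ≈ 0.25.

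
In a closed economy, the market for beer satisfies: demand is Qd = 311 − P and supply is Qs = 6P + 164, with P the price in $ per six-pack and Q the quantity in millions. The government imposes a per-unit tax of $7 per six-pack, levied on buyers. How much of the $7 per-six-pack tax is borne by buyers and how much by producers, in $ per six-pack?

Buyers bear $6 per six-pack; producers bear $1 per six-pack.

Before the tax: set 311 − P = 6P + 164 → P* = $21, Q* = 290.
With the tax collected from buyers, demand (in seller-price terms) shifts: Qd = 311 − (P + 7).
Solving gives Q = 284 with buyers paying $27 and producers receiving $20 (the $7 wedge).
Burden on buyers: $6; on producers: $1. (They sum to $7.)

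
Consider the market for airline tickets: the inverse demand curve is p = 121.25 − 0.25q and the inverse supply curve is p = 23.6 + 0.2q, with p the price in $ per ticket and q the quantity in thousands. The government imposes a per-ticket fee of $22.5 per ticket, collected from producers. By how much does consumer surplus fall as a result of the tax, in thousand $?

Consumer surplus falls by $2400 thousand.

Rewrite in direct form: qd = 485 − 4p and qs = 5p − 118.
Before the tax: set 485 − 4p = 5p − 118 → p* = $67, q* = 217.
With the tax collected from producers, supply shifts: qs = 5(p − 22.5) − 118.
New equilibrium: consumers pay $79.5, producers receive $57, q = 167. (Wedge: pb − ps = 22.5.)
ΔCS is the trapezoid between Q = 167 and Q = 217 of height $12.5: ½ · (217 + 167) · 12.5 = $2400.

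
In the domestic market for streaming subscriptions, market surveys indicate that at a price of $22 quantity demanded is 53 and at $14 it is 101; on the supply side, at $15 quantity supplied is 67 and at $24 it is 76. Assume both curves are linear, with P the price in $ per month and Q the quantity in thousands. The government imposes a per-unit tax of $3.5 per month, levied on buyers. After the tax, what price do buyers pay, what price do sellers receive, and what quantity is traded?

Demand slope: (101 − 53)/(14 − 22) = -6, so Qd = 185 − 6P.
Supply slope: (76 − 67)/(24 − 15) = 1, so Qs = P + 52.
Without the tax, 185 − 6P = P + 52 gives 7P = 133, so P* = $19 and Q* = 71.
With the tax collected from buyers, demand (in seller-price terms) shifts: Qd = 185 − 6(P + 3.5).
New equilibrium: buyers pay $19.5, sellers receive $16, Q = 68. (Wedge: Pb − Ps = 3.5.)

Buyers pay $19.5; sellers receive $16; quantity = 68.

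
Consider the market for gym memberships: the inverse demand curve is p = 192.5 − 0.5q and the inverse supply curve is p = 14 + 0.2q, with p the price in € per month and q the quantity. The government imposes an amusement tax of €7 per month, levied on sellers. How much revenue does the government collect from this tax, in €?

Rewrite in direct form: qd = 385 − 2p and qs = 5p − 70.
Without the tax, 385 − 2p = 5p − 70 gives 7p = 455, so p* = €65 and q* = 255.
With the tax collected from sellers, supply shifts: qs = 5(p − 7) − 70.
New equilibrium: buyers pay €70, sellers receive €63, q = 245. (Wedge: pb − ps = 7.)
Revenue = t · Q = 7 · 245 = €1715.

Tax revenue = €1715.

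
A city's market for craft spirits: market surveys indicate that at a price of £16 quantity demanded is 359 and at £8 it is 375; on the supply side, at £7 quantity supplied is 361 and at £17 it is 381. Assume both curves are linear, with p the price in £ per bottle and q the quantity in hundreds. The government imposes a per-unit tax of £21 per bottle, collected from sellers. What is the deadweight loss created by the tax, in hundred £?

Demand slope: (375 − 359)/(8 − 16) = -2, so qd = 391 − 2p.
Supply slope: (381 − 361)/(17 − 7) = 2, so qs = 2p + 347.
Without the tax, 391 − 2p = 2p + 347 gives 4p = 44, so p* = £11 and q* = 369.
With the tax collected from sellers, supply shifts: qs = 2(p − 21) + 347.
New equilibrium: buyers pay £21.5, sellers receive £0.5, q = 348. (Wedge: pb − ps = 21.)
Quantity falls by |ΔQ| = |369 − 348| = 21.
DWL = ½ · t · |ΔQ| = ½ · 21 · 21 = £220.5.

Deadweight loss = £220.5 hundred.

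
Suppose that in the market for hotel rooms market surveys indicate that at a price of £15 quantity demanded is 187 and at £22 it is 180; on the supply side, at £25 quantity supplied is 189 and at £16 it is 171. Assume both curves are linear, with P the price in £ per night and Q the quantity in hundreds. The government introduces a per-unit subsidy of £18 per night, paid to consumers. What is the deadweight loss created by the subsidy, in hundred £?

Deadweight loss = £108 hundred.

Demand slope: (180 − 187)/(22 − 15) = -1, so Qd = 202 − P.
Supply slope: (171 − 189)/(16 − 25) = 2, so Qs = 2P + 139.
Before the subsidy: set 202 − P = 2P + 139 → P* = £21, Q* = 181.
With a per-unit subsidy paid to consumers, each effectively pays P − 18, so demand becomes Qd = 202 − (P − 18).
Solving gives Q = 193 with consumers paying £9 and producers receiving £27 (the £18 wedge).
Quantity rises by |ΔQ| = |181 − 193| = 12.
DWL = ½ · t · |ΔQ| = ½ · 18 · 12 = £108.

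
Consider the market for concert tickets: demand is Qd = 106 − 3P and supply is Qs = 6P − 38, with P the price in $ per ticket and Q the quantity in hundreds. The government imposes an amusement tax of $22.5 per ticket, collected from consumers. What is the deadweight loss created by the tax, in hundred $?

Without the tax, 106 − 3P = 6P − 38 gives 9P = 144, so P* = $16 and Q* = 58.
With the tax collected from consumers, demand (in seller-price terms) shifts: Qd = 106 − 3(P + 22.5).
Solving gives Q = 13 with consumers paying $31 and suppliers receiving $8.5 (the $22.5 wedge).
Quantity falls by |ΔQ| = |58 − 13| = 45.
DWL = ½ · t · |ΔQ| = ½ · 22.5 · 45 = $506.25.

Deadweight loss = $506.25 hundred.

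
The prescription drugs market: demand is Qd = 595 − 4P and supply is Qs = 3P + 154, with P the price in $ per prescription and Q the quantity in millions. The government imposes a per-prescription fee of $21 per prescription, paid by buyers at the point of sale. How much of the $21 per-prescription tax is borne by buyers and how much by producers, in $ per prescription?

Buyers bear $9 per prescription; producers bear $12 per prescription.

Before the tax: set 595 − 4P = 3P + 154 → P* = $63, Q* = 343.
With the tax collected from buyers, demand (in seller-price terms) shifts: Qd = 595 − 4(P + 21).
Solving gives Q = 307 with buyers paying $72 and producers receiving $51 (the $21 wedge).
Burden on buyers: $9; on producers: $12. (They sum to $21.)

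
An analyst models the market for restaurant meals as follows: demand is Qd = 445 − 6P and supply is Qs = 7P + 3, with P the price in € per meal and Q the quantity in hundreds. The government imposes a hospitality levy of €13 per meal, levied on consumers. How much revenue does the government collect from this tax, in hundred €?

Before the tax: set 445 − 6P = 7P + 3 → P* = €34, Q* = 241.
With the tax collected from consumers, demand (in seller-price terms) shifts: Qd = 445 − 6(P + 13).
New equilibrium: consumers pay €41, producers receive €28, Q = 199. (Wedge: Pb − Ps = 13.)
Revenue = t · Q = 13 · 199 = €2587.

Tax revenue = €2587 hundred.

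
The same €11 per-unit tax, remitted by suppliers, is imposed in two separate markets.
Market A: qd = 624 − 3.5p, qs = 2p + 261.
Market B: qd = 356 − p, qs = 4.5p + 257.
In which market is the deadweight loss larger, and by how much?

Market A, by €27.5.

Market A: pre-tax p* = €66, q* = 393; post-tax q = 379; deadweight loss = €77.
Market B: pre-tax p* = €18, q* = 338; post-tax q = 329; deadweight loss = €49.5.
Difference: €77 vs €49.5 → market A is larger by €27.5.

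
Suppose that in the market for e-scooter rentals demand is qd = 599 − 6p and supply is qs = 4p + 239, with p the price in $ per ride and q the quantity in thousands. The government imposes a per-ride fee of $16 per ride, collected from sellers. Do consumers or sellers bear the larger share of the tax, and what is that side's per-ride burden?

Before the tax: set 599 − 6p = 4p + 239 → p* = $36, q* = 383.
With the tax collected from sellers, supply shifts: qs = 4(p − 16) + 239.
New equilibrium: consumers pay $42.4, sellers receive $26.4, q = 344.6. (Wedge: pb − ps = 16.)
Per-ride burden: consumers $6.4, sellers $9.6.
Sellers take the larger share because supply is less price-elastic here (demand slope 6 vs supply slope 4).
The less price-elastic side of the market bears the larger share of a per-unit tax.

Sellers bear the larger share: $9.6 per ride.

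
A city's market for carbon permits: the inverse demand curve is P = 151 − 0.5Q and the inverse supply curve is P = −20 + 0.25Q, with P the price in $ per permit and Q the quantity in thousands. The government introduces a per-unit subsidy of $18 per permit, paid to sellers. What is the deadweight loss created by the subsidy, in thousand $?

Inverting to Q(P) form: Qd = 302 − 2P; Qs = 4P + 80.
Without the subsidy, 302 − 2P = 4P + 80 gives 6P = 222, so P* = $37 and Q* = 228.
With a per-unit subsidy paid to sellers, each receives P + 18 per unit sold, so supply becomes Qs = 4(P + 18) + 80.
Solving gives Q = 252 with consumers paying $25 and sellers receiving $43 (the $18 wedge).
Quantity rises by |ΔQ| = |228 − 252| = 24.
DWL = ½ · t · |ΔQ| = ½ · 18 · 24 = $216.

Deadweight loss = $216 thousand.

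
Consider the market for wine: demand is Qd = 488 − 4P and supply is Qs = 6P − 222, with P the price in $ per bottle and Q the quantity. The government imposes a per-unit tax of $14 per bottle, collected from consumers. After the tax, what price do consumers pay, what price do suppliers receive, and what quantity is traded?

Consumers pay $79.4; suppliers receive $65.4; quantity = 170.4.

Without the tax, 488 − 4P = 6P − 222 gives 10P = 710, so P* = $71 and Q* = 204.
With the tax collected from consumers, demand (in seller-price terms) shifts: Qd = 488 − 4(P + 14).
New equilibrium: consumers pay $79.4, suppliers receive $65.4, Q = 170.4. (Wedge: Pb − Ps = 14.)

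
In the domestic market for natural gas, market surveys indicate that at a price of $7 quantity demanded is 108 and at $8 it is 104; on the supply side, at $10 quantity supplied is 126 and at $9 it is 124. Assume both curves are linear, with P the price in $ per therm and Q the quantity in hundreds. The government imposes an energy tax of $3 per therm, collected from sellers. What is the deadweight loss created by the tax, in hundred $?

Deadweight loss = $6 hundred.

Demand slope: (104 − 108)/(8 − 7) = -4, so Qd = 136 − 4P.
Supply slope: (124 − 126)/(9 − 10) = 2, so Qs = 2P + 106.
Before the tax: set 136 − 4P = 2P + 106 → P* = $5, Q* = 116.
With the tax collected from sellers, supply shifts: Qs = 2(P − 3) + 106.
Solving gives Q = 112 with buyers paying $6 and sellers receiving $3 (the $3 wedge).
Quantity falls by |ΔQ| = |116 − 112| = 4.
DWL = ½ · t · |ΔQ| = ½ · 3 · 4 = $6.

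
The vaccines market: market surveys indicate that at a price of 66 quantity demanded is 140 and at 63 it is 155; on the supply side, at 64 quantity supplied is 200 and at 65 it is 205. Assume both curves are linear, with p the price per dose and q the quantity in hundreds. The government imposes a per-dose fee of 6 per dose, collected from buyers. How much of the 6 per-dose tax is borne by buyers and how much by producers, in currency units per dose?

Demand slope: (155 − 140)/(63 − 66) = -5, so qd = 470 − 5p.
Supply slope: (205 − 200)/(65 − 64) = 5, so qs = 5p − 120.
Without the tax, 470 − 5p = 5p − 120 gives 10p = 590, so p* = 59 and q* = 175.
With the tax collected from buyers, demand (in seller-price terms) shifts: qd = 470 − 5(p + 6).
Solving gives q = 160 with buyers paying 62 and producers receiving 56 (the 6 wedge).
Burden on buyers: 3; on producers: 3. (They sum to 6.)

Buyers bear 3 per dose; producers bear 3 per dose.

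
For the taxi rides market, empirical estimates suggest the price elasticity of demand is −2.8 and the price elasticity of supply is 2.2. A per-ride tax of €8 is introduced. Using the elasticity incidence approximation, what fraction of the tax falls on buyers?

Buyers' share ≈ 0.44.

Incidence ratio: buyers' share ≈ εs / (εs + |εd|) = 2.2 / (2.2 + 2.8) = 0.44.
Supply is the less elastic side, so buyers bear the smaller share.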